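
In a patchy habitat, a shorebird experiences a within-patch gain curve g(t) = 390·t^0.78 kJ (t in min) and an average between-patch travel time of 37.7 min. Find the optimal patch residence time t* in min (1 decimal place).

By the marginal value theorem, leave when the instantaneous gain rate g'(t) equals the habitat-wide average g(t)/(T + t).
g'(t) = 0.78·390·t^-0.22. Setting 0.78·390·t^-0.22 = 390·t^0.78/(37.7+t) gives 0.78(37.7+t) = t, so 0.22·t = 0.78×37.7.
t* = 0.78×37.7/0.22 = 133.7 min.

133.7 min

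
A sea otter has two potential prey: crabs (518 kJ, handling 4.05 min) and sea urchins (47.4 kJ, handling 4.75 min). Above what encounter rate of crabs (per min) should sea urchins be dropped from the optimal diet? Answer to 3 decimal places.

0.021 per min

The zero-one rule: include sea urchins iff E₂/h₂ > λE₁/(1+λh₁). Equality gives the switch point.
λE₁h₂ = E₂ + λE₂h₁ ⇒ λ = E₂/(E₁h₂ − E₂h₁) = 47.4/(2460 − 192) = 0.02089 per min.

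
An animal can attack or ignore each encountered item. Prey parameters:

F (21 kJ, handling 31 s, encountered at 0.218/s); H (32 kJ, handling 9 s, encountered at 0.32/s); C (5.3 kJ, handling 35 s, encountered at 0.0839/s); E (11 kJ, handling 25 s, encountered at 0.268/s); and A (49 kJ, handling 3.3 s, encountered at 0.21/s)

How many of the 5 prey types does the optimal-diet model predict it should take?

1

Profitabilities (E/h, kJ/s): A 14.8, H 3.56, F 0.677, E 0.44, C 0.151. Add prey in this order while the next type's profitability exceeds the intake rate on those already taken.
Rate on top 1: 6.078. H: 3.56 < 6.078 → exclude; stop.
Optimal diet: A — 1 of 5 types.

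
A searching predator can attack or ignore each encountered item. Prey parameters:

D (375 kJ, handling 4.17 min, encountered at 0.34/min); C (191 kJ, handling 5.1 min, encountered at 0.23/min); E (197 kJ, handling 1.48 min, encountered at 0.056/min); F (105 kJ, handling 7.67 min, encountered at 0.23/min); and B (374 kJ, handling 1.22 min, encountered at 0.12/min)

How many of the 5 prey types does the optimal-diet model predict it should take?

E/h in descending order: B 307, E 133, D 89.9, C 37.5, F 13.7 kJ/min. The optimal diet is the largest prefix of this list for which every included type satisfies E_i/h_i > R on the types above it.
Rate on top 1: 39.15. E: 133 > 39.15 → include.
Rate on top 2: 45.48. D: 89.9 > 45.48 → include.
Rate on top 3: 69.29. C: 37.5 < 69.29 → exclude; stop.
Optimal diet: B, E, D — 3 of 5 types.

3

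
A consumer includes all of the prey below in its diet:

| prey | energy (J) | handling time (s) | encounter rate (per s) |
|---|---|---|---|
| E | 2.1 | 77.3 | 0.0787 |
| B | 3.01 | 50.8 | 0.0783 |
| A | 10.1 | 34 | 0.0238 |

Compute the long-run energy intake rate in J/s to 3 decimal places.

R = Σλ_iE_i / (1 + Σλ_ih_i)
Numerator: 0.0787×2.1 + 0.0783×3.01 + 0.0238×10.1 = 0.6413
Denominator: 1 + 0.0787×77.3 + 0.0783×50.8 + 0.0238×34 = 11.87
R = 0.6413/11.87 = 0.05403 J/s

0.054 J/s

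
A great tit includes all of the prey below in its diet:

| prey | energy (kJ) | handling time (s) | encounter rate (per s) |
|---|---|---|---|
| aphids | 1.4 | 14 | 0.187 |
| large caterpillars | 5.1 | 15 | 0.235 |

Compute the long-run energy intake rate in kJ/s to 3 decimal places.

0.204 kJ/s

Energy encountered per unit search time: 0.187×1.4 + 0.235×5.1 = 1.46 kJ/s.
Handling time per unit search time: 0.187×14 + 0.235×15 = 6.143.
Rate = 1.46/(1 + 6.143) = 0.2044 kJ/s.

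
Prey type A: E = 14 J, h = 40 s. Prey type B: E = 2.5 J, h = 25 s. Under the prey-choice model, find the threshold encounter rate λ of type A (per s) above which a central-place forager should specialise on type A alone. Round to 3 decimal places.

Drop type B once their profitability E₂/h₂ falls below the rate achievable on type A alone: E₂/h₂ = λE₁/(1 + λh₁).
Solve for λ: λE₁h₂ = E₂(1 + λh₁) → λ(E₁h₂ − E₂h₁) = E₂ → λ = E₂/(E₁h₂ − E₂h₁).
λ = 2.5/(14×25 − 2.5×40) = 2.5/250 = 0.01 per s.

0.010 per s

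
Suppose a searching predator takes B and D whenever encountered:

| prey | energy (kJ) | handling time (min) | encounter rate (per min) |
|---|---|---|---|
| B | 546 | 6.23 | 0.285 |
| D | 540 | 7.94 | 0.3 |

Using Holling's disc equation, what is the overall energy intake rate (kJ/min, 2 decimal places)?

Energy encountered per unit search time: 0.285×546 + 0.3×540 = 317.6 kJ/min.
Handling time per unit search time: 0.285×6.23 + 0.3×7.94 = 4.158.
Rate = 317.6/(1 + 4.158) = 61.58 kJ/min.

61.58 kJ/min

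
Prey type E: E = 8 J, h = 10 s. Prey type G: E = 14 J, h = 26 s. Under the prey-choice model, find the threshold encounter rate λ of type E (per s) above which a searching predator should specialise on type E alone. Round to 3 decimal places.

0.206 per s

At the threshold, the rate on type E alone equals the profitability of type G: λ·8/(1 + λ·10) = 14/26 = 0.5385.
Rearranging, λ(8 − 0.5385×10) = 0.5385, so λ = 0.5385/2.615 = 0.2059 per s.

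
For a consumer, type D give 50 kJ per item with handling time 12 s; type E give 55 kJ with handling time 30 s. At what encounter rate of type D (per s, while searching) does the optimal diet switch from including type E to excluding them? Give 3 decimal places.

The zero-one rule: include type E iff E₂/h₂ > λE₁/(1+λh₁). Equality gives the switch point.
λE₁h₂ = E₂ + λE₂h₁ ⇒ λ = E₂/(E₁h₂ − E₂h₁) = 55/(1500 − 660) = 0.06548 per s.

0.065 per s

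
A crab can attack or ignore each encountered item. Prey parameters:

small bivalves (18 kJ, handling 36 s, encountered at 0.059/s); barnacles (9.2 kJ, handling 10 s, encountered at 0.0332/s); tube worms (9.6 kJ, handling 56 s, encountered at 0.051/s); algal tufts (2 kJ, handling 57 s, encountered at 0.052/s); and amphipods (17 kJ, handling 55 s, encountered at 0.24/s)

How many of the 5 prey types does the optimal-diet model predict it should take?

Profitabilities (E/h, kJ/s): barnacles 0.92, small bivalves 0.5, amphipods 0.309, tube worms 0.171, algal tufts 0.0351. Add prey in this order while the next type's profitability exceeds the intake rate on those already taken.
Rate on top 1: 0.2293. small bivalves: 0.5 > 0.2293 → include.
Rate on top 2: 0.3957. amphipods: 0.309 < 0.3957 → exclude; stop.
Optimal diet: barnacles, small bivalves — 2 of 5 types.

2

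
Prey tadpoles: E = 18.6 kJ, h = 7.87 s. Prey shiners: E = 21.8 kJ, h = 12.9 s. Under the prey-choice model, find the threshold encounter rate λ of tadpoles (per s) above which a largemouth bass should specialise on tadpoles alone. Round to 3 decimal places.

Drop shiners once their profitability E₂/h₂ falls below the rate achievable on tadpoles alone: E₂/h₂ = λE₁/(1 + λh₁).
Solve for λ: λE₁h₂ = E₂(1 + λh₁) → λ(E₁h₂ − E₂h₁) = E₂ → λ = E₂/(E₁h₂ − E₂h₁).
λ = 21.8/(18.6×12.9 − 21.8×7.87) = 21.8/68.37 = 0.3188 per s.

0.319 per s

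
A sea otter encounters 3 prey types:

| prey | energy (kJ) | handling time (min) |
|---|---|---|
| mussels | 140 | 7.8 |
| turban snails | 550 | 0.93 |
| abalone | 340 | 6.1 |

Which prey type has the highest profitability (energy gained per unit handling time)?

turban snails

Profitability E/h (kJ/min): mussels = 140/7.8 = 17.9, turban snails = 550/0.93 = 591, abalone = 340/6.1 = 55.7.
Ranked: turban snails > abalone > mussels.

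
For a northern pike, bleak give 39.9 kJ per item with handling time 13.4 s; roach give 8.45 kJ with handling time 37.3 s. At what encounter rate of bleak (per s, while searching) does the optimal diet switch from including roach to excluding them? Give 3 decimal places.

0.006 per s

The zero-one rule: include roach iff E₂/h₂ > λE₁/(1+λh₁). Equality gives the switch point.
λE₁h₂ = E₂ + λE₂h₁ ⇒ λ = E₂/(E₁h₂ − E₂h₁) = 8.45/(1488 − 113.2) = 0.006145 per s.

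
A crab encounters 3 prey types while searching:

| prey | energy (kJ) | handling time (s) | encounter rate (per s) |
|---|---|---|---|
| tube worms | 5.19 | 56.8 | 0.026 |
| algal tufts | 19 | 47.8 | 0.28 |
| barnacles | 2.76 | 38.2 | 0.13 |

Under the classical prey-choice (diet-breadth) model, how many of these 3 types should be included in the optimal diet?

E/h in descending order: algal tufts 0.397, tube worms 0.0914, barnacles 0.0723 kJ/s. The optimal diet is the largest prefix of this list for which every included type satisfies E_i/h_i > R on the types above it.
Rate on top 1: 0.3699. tube worms: 0.0914 < 0.3699 → exclude; stop.
Optimal diet: algal tufts — 1 of 3 types.

1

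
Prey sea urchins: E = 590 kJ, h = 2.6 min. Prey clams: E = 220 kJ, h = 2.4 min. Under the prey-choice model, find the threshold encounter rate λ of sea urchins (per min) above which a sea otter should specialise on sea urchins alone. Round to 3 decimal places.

0.261 per min

Drop clams once their profitability E₂/h₂ falls below the rate achievable on sea urchins alone: E₂/h₂ = λE₁/(1 + λh₁).
Solve for λ: λE₁h₂ = E₂(1 + λh₁) → λ(E₁h₂ − E₂h₁) = E₂ → λ = E₂/(E₁h₂ − E₂h₁).
λ = 220/(590×2.4 − 220×2.6) = 220/844 = 0.2607 per min.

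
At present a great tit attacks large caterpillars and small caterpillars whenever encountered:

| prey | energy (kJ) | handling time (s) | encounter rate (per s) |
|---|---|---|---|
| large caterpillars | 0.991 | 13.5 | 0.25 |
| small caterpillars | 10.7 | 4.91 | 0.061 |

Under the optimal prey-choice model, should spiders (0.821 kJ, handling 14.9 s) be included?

No

On large caterpillars and small caterpillars alone, R = ΣλE/(1+Σλh) = 0.9004/4.675 = 0.1926 kJ/s.
Profitability of spiders: 0.821/14.9 = 0.0551 kJ/s.
Since 0.0551 < R, time spent handling spiders is better spent searching.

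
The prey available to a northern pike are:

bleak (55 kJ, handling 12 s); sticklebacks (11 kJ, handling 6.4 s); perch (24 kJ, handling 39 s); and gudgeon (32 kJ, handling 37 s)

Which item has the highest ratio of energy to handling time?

Profitability E/h (kJ/s): bleak = 55/12 = 4.58, sticklebacks = 11/6.4 = 1.72, perch = 24/39 = 0.615, gudgeon = 32/37 = 0.865.
Ranked: bleak > sticklebacks > gudgeon > perch.

bleak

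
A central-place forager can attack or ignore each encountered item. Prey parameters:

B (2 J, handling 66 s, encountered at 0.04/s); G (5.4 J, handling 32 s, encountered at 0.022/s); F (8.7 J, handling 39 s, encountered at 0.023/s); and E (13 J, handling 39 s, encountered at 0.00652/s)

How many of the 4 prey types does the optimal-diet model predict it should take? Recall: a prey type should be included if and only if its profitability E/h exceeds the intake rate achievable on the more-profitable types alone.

Rank by E/h (J/s): E 0.333, F 0.223, G 0.169, B 0.0303. Include each in turn until the next type's E/h falls below the running intake rate.
Rate on top 1: 0.06758. F: 0.223 > 0.06758 → include.
Rate on top 2: 0.1324. G: 0.169 > 0.1324 → include.
Rate on top 3: 0.1414. B: 0.0303 < 0.1414 → exclude; stop.
Optimal diet: E, F, G — 3 of 4 types.

3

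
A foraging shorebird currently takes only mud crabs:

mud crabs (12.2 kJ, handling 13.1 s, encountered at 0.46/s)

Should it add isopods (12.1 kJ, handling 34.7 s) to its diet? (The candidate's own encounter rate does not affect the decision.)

On mud crabs alone, R = ΣλE/(1+Σλh) = 5.612/7.026 = 0.7987 kJ/s.
isopods: E/h = 12.1/34.7 = 0.3487 kJ/s.
0.3487 < 0.7987, so adding isopods would lower the average — exclude it.

No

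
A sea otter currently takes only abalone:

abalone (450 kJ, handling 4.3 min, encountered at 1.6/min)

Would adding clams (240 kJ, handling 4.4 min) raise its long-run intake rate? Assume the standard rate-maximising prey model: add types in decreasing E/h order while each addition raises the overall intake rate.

Current rate: (1.6×450)/(1 + 1.6×4.3) = 91.37 kJ/min.
clams: E/h = 240/4.4 = 54.55 kJ/min.
Since 54.55 < R, time spent handling clams is better spent searching.

No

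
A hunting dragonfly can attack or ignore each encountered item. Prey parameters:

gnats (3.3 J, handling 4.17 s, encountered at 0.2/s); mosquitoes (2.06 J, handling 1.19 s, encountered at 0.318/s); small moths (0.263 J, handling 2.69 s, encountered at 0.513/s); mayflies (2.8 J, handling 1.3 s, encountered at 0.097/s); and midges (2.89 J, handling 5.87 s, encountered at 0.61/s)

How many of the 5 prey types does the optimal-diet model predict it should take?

3

Rank by E/h (J/s): mayflies 2.15, mosquitoes 1.73, gnats 0.791, midges 0.492, small moths 0.0978. Include each in turn until the next type's E/h falls below the running intake rate.
Rate on top 1: 0.2412. mosquitoes: 1.73 > 0.2412 → include.
Rate on top 2: 0.6159. gnats: 0.791 > 0.6159 → include.
Rate on top 3: 0.6785. midges: 0.492 < 0.6785 → exclude; stop.
Optimal diet: mayflies, mosquitoes, gnats — 3 of 5 types.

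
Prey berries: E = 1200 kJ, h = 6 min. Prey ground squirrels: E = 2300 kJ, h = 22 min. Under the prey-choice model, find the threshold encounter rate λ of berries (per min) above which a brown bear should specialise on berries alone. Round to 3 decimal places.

0.183 per min

At the threshold, the rate on berries alone equals the profitability of ground squirrels: λ·1200/(1 + λ·6) = 2300/22 = 104.5.
Rearranging, λ(1200 − 104.5×6) = 104.5, so λ = 104.5/572.7 = 0.1825 per min.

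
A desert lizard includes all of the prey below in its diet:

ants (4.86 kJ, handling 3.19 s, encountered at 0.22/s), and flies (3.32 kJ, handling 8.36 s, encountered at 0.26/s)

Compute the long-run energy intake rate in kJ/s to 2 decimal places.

0.50 kJ/s

R = (0.22×4.86 + 0.26×3.32) / (1 + 0.22×3.19 + 0.26×8.36) = 1.932/3.875 = 0.4986 kJ/s.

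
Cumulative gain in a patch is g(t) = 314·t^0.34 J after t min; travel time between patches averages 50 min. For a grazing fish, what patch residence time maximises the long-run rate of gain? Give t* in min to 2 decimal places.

25.76 min

Optimal t* satisfies g'(t*) = g(t*)/(T + t*).
g'(t) = 0.34·314·t^-0.66. Setting 0.34·314·t^-0.66 = 314·t^0.34/(50+t) gives 0.34(50+t) = t, so 0.66·t = 0.34×50.
t* = 0.34×50/0.66 = 25.76 min.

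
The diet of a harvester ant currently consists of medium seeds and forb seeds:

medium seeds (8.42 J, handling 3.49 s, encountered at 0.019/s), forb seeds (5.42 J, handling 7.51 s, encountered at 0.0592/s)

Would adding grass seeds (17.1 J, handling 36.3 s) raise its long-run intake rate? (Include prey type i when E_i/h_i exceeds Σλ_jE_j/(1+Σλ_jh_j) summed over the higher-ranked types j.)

On medium seeds and forb seeds alone, R = ΣλE/(1+Σλh) = 0.4808/1.511 = 0.3182 J/s.
grass seeds: E/h = 17.1/36.3 = 0.4711 J/s.
0.4711 > 0.3182, so adding grass seeds raises the average — include it.

Yes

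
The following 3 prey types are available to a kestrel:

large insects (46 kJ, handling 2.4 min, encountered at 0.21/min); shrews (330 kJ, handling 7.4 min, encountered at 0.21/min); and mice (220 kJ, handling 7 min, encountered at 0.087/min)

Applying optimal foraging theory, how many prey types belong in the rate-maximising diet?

2

Rank by E/h (kJ/min): shrews 44.6, mice 31.4, large insects 19.2. Include each in turn until the next type's E/h falls below the running intake rate.
Rate on top 1: 27.13. mice: 31.4 > 27.13 → include.
Rate on top 2: 27.96. large insects: 19.2 < 27.96 → exclude; stop.
Optimal diet: shrews, mice — 2 of 3 types.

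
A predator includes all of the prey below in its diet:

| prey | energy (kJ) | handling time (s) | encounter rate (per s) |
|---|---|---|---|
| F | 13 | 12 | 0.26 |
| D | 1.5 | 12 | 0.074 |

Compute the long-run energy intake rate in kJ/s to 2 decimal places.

0.70 kJ/s

R = Σλ_iE_i / (1 + Σλ_ih_i)
Numerator: 0.26×13 + 0.074×1.5 = 3.491
Denominator: 1 + 0.26×12 + 0.074×12 = 5.008
R = 3.491/5.008 = 0.6971 kJ/s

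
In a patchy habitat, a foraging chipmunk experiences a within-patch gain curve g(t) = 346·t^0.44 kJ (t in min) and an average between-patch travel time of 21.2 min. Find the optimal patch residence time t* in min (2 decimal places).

16.66 min

Optimal t* satisfies g'(t*) = g(t*)/(T + t*).
g'(t) = 0.44·346·t^-0.56. Setting 0.44·346·t^-0.56 = 346·t^0.44/(21.2+t) gives 0.44(21.2+t) = t, so 0.56·t = 0.44×21.2.
t* = 0.44×21.2/0.56 = 16.66 min.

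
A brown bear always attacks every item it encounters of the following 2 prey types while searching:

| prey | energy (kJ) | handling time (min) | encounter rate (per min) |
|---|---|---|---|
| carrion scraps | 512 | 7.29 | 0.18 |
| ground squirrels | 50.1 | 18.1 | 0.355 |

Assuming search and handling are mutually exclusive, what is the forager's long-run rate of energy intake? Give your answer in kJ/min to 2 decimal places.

Energy encountered per unit search time: 0.18×512 + 0.355×50.1 = 109.9 kJ/min.
Handling time per unit search time: 0.18×7.29 + 0.355×18.1 = 7.738.
Rate = 109.9/(1 + 7.738) = 12.58 kJ/min.

12.58 kJ/min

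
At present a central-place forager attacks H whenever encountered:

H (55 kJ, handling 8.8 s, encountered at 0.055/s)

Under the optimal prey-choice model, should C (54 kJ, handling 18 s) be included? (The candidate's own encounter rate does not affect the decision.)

Yes

On H alone, R = ΣλE/(1+Σλh) = 3.025/1.484 = 2.038 kJ/s.
C: E/h = 54/18 = 3 kJ/s.
Since 3 > R, including C increases the long-run rate.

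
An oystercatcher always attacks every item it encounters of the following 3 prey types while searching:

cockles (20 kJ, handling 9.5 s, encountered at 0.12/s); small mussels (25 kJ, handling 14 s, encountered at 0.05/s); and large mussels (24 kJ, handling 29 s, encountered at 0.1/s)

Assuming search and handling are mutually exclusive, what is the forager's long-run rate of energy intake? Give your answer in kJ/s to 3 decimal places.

1.054 kJ/s

R = Σλ_iE_i / (1 + Σλ_ih_i)
Numerator: 0.12×20 + 0.05×25 + 0.1×24 = 6.05
Denominator: 1 + 0.12×9.5 + 0.05×14 + 0.1×29 = 5.74
R = 6.05/5.74 = 1.054 kJ/s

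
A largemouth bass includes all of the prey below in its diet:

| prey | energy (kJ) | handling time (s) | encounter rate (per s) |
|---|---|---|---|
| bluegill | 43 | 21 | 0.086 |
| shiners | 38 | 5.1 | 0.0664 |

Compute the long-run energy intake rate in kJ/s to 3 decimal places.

Energy encountered per unit search time: 0.086×43 + 0.0664×38 = 6.221 kJ/s.
Handling time per unit search time: 0.086×21 + 0.0664×5.1 = 2.145.
Rate = 6.221/(1 + 2.145) = 1.978 kJ/s.

1.978 kJ/s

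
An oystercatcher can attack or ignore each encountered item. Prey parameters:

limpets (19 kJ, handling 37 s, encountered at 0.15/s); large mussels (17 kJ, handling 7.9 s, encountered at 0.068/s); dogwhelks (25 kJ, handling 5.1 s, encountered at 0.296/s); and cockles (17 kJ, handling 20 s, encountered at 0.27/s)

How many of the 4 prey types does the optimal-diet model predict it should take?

1

E/h in descending order: dogwhelks 4.9, large mussels 2.15, cockles 0.85, limpets 0.514 kJ/s. The optimal diet is the largest prefix of this list for which every included type satisfies E_i/h_i > R on the types above it.
Rate on top 1: 2.949. large mussels: 2.15 < 2.949 → exclude; stop.
Optimal diet: dogwhelks — 1 of 4 types.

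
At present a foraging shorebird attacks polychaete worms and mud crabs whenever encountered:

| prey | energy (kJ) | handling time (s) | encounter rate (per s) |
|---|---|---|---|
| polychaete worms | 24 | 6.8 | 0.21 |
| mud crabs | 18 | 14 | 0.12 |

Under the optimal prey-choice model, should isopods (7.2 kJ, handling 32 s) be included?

No

On polychaete worms and mud crabs alone, R = ΣλE/(1+Σλh) = 7.2/4.108 = 1.753 kJ/s.
isopods: E/h = 7.2/32 = 0.225 kJ/s.
Since 0.225 < R, time spent handling isopods is better spent searching.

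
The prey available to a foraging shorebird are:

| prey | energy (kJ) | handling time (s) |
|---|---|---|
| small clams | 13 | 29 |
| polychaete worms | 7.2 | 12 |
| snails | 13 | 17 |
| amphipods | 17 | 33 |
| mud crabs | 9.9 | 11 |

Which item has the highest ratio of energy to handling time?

In descending order of E/h:
mud crabs: 9.9/11 = 0.9 kJ/s
snails: 13/17 = 0.765 kJ/s
polychaete worms: 7.2/12 = 0.6 kJ/s
amphipods: 17/33 = 0.515 kJ/s
small clams: 13/29 = 0.448 kJ/s

mud crabs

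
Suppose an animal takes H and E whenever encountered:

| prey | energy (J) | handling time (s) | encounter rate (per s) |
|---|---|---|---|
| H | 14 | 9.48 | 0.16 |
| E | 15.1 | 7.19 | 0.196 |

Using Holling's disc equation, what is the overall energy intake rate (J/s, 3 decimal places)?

R = (0.16×14 + 0.196×15.1) / (1 + 0.16×9.48 + 0.196×7.19) = 5.2/3.926 = 1.324 J/s.

1.324 J/s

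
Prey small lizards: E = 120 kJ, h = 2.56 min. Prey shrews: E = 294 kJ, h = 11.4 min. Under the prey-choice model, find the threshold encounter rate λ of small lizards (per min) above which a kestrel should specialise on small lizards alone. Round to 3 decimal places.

At the threshold, the rate on small lizards alone equals the profitability of shrews: λ·120/(1 + λ·2.56) = 294/11.4 = 25.79.
Rearranging, λ(120 − 25.79×2.56) = 25.79, so λ = 25.79/53.98 = 0.4778 per min.

0.478 per min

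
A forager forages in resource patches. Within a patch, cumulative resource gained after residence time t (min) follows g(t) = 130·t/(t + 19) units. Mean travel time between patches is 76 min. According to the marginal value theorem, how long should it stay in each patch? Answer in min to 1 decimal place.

38.0 min

Maximise g(t)/(T+t): set derivative to zero → g'(t)(T+t) = g(t).
g'(t) = 130·19/(t + 19)². Setting 130·19/(t+19)² = 130t/[(t+19)(76+t)] gives 19(76+t) = t(t+19), so t² = 19×76 = 1444.
t* = √1444 = 38 min.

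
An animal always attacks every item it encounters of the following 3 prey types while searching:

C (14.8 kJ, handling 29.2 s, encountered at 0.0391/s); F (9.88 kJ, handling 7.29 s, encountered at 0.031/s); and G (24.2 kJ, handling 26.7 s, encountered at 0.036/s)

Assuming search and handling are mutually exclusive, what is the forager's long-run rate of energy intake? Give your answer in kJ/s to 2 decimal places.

R = (0.0391×14.8 + 0.031×9.88 + 0.036×24.2) / (1 + 0.0391×29.2 + 0.031×7.29 + 0.036×26.7) = 1.756/3.329 = 0.5275 kJ/s.

0.53 kJ/s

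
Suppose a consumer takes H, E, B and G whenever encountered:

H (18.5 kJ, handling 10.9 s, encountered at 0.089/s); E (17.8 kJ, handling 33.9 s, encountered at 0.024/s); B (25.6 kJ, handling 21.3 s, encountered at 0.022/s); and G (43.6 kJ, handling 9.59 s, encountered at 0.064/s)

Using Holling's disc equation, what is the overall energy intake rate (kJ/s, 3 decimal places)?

R = (0.089×18.5 + 0.024×17.8 + 0.022×25.6 + 0.064×43.6) / (1 + 0.089×10.9 + 0.024×33.9 + 0.022×21.3 + 0.064×9.59) = 5.427/3.866 = 1.404 kJ/s.

1.404 kJ/s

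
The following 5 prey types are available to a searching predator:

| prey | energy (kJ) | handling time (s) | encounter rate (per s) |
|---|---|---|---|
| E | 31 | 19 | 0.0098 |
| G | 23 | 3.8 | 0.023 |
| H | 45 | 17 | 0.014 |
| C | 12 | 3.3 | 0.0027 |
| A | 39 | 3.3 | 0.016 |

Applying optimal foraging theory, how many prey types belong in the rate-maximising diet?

5

Profitabilities (E/h, kJ/s): A 11.8, G 6.05, C 3.64, H 2.65, E 1.63. Add prey in this order while the next type's profitability exceeds the intake rate on those already taken.
Rate on top 1: 0.5927. G: 6.05 > 0.5927 → include.
Rate on top 2: 1.011. C: 3.64 > 1.011 → include.
Rate on top 3: 1.032. H: 2.65 > 1.032 → include.
Rate on top 4: 1.309. E: 1.63 > 1.309 → include.
Optimal diet: A, G, C, H, E — 5 of 5 types.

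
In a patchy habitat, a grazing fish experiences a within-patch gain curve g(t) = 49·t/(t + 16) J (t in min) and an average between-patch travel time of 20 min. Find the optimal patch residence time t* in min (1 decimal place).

Optimal t* satisfies g'(t*) = g(t*)/(T + t*).
g'(t) = 49·16/(t + 16)². Setting 49·16/(t+16)² = 49t/[(t+16)(20+t)] gives 16(20+t) = t(t+16), so t² = 16×20 = 320.
t* = √320 = 17.89 min.

17.9 min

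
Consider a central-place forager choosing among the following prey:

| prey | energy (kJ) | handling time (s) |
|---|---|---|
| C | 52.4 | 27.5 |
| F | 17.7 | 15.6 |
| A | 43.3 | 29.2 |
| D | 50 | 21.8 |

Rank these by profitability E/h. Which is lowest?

F

In descending order of E/h:
D: 50/21.8 = 2.29 kJ/s
C: 52.4/27.5 = 1.91 kJ/s
A: 43.3/29.2 = 1.48 kJ/s
F: 17.7/15.6 = 1.13 kJ/s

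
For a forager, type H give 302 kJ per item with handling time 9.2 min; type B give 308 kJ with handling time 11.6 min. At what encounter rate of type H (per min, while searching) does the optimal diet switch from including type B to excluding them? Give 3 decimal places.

0.460 per min

The zero-one rule: include type B iff E₂/h₂ > λE₁/(1+λh₁). Equality gives the switch point.
λE₁h₂ = E₂ + λE₂h₁ ⇒ λ = E₂/(E₁h₂ − E₂h₁) = 308/(3503 − 2834) = 0.46 per min.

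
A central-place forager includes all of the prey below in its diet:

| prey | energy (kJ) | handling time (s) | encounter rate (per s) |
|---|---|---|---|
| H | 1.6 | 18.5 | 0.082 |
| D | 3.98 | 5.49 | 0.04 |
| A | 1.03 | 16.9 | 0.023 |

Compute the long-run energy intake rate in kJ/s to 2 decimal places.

R = Σλ_iE_i / (1 + Σλ_ih_i)
Numerator: 0.082×1.6 + 0.04×3.98 + 0.023×1.03 = 0.3141
Denominator: 1 + 0.082×18.5 + 0.04×5.49 + 0.023×16.9 = 3.125
R = 0.3141/3.125 = 0.1005 kJ/s

0.10 kJ/s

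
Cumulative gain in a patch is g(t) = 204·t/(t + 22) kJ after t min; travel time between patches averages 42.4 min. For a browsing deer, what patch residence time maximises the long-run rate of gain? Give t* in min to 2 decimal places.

By the marginal value theorem, leave when the instantaneous gain rate g'(t) equals the habitat-wide average g(t)/(T + t).
g'(t) = 204·22/(t + 22)². Setting 204·22/(t+22)² = 204t/[(t+22)(42.4+t)] gives 22(42.4+t) = t(t+22), so t² = 22×42.4 = 932.8.
t* = √932.8 = 30.54 min.

30.54 min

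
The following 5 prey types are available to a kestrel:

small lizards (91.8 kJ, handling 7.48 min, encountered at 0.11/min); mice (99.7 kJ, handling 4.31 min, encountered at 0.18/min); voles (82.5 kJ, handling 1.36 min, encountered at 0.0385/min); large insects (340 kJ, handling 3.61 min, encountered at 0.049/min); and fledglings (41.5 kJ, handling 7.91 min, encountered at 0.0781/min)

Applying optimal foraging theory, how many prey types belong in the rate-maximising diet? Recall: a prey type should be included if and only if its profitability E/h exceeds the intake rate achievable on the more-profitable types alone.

3

E/h in descending order: large insects 94.2, voles 60.7, mice 23.1, small lizards 12.3, fledglings 5.25 kJ/min. The optimal diet is the largest prefix of this list for which every included type satisfies E_i/h_i > R on the types above it.
Rate on top 1: 14.16. voles: 60.7 > 14.16 → include.
Rate on top 2: 16.14. mice: 23.1 > 16.14 → include.
Rate on top 3: 18.84. small lizards: 12.3 < 18.84 → exclude; stop.
Optimal diet: large insects, voles, mice — 3 of 5 types.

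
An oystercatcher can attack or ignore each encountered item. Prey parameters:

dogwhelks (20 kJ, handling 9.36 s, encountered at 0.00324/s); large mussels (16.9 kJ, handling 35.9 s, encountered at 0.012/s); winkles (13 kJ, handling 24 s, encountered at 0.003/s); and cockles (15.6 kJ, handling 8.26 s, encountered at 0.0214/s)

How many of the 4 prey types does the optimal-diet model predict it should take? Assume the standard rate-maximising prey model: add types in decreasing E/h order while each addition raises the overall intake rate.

E/h in descending order: dogwhelks 2.14, cockles 1.89, winkles 0.542, large mussels 0.471 kJ/s. The optimal diet is the largest prefix of this list for which every included type satisfies E_i/h_i > R on the types above it.
Rate on top 1: 0.06289. cockles: 1.89 > 0.06289 → include.
Rate on top 2: 0.3302. winkles: 0.542 > 0.3302 → include.
Rate on top 3: 0.3421. large mussels: 0.471 > 0.3421 → include.
Optimal diet: dogwhelks, cockles, winkles, large mussels — 4 of 4 types.

4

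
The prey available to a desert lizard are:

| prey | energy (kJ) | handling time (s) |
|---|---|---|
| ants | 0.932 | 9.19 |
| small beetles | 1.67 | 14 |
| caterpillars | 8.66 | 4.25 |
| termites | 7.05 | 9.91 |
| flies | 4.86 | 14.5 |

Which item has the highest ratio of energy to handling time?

In descending order of E/h:
caterpillars: 8.66/4.25 = 2.04 kJ/s
termites: 7.05/9.91 = 0.711 kJ/s
flies: 4.86/14.5 = 0.335 kJ/s
small beetles: 1.67/14 = 0.119 kJ/s
ants: 0.932/9.19 = 0.101 kJ/s

caterpillars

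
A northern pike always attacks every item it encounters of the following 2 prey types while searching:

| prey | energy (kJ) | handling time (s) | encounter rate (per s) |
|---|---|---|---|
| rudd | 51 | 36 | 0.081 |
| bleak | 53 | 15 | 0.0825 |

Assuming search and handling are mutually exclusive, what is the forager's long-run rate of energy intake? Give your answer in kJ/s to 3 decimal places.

Energy encountered per unit search time: 0.081×51 + 0.0825×53 = 8.504 kJ/s.
Handling time per unit search time: 0.081×36 + 0.0825×15 = 4.154.
Rate = 8.504/(1 + 4.154) = 1.65 kJ/s.

1.650 kJ/s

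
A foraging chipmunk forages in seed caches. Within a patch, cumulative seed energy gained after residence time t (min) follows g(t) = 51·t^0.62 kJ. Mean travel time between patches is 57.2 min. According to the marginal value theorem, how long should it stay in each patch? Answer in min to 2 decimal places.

93.33 min

Optimal t* satisfies g'(t*) = g(t*)/(T + t*).
g'(t) = 0.62·51·t^-0.38. Setting 0.62·51·t^-0.38 = 51·t^0.62/(57.2+t) gives 0.62(57.2+t) = t, so 0.38·t = 0.62×57.2.
t* = 0.62×57.2/0.38 = 93.33 min.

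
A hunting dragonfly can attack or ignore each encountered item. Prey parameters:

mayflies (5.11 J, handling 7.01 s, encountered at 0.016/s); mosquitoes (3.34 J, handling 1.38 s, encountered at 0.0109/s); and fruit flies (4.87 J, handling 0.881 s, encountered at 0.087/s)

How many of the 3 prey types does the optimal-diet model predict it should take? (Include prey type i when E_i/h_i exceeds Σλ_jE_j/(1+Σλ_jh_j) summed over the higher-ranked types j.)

3

Rank by E/h (J/s): fruit flies 5.53, mosquitoes 2.42, mayflies 0.729. Include each in turn until the next type's E/h falls below the running intake rate.
Rate on top 1: 0.3935. mosquitoes: 2.42 > 0.3935 → include.
Rate on top 2: 0.4215. mayflies: 0.729 > 0.4215 → include.
Optimal diet: fruit flies, mosquitoes, mayflies — 3 of 3 types.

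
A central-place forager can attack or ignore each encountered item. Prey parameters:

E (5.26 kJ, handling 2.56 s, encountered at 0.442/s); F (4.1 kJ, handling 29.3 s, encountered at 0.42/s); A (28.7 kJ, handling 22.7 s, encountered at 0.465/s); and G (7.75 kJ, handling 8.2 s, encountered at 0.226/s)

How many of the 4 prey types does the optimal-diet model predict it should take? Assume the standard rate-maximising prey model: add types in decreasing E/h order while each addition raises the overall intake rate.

2

E/h in descending order: E 2.05, A 1.26, G 0.945, F 0.14 kJ/s. The optimal diet is the largest prefix of this list for which every included type satisfies E_i/h_i > R on the types above it.
Rate on top 1: 1.091. A: 1.26 > 1.091 → include.
Rate on top 2: 1.235. G: 0.945 < 1.235 → exclude; stop.
Optimal diet: E, A — 2 of 4 types.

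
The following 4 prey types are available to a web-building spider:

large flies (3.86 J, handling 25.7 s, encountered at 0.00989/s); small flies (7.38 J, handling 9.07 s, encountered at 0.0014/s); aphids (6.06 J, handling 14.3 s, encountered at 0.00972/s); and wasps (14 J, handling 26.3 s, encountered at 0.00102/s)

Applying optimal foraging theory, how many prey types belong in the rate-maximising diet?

4

E/h in descending order: small flies 0.814, wasps 0.532, aphids 0.424, large flies 0.15 J/s. The optimal diet is the largest prefix of this list for which every included type satisfies E_i/h_i > R on the types above it.
Rate on top 1: 0.0102. wasps: 0.532 > 0.0102 → include.
Rate on top 2: 0.02368. aphids: 0.424 > 0.02368 → include.
Rate on top 3: 0.07086. large flies: 0.15 > 0.07086 → include.
Optimal diet: small flies, wasps, aphids, large flies — 4 of 4 types.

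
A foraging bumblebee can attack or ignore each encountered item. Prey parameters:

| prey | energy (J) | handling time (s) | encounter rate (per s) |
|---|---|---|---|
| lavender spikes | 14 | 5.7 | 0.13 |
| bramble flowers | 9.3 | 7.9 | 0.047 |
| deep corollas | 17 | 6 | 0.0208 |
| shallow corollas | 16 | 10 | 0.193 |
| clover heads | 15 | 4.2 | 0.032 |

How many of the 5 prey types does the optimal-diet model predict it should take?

Rank by E/h (J/s): clover heads 3.57, deep corollas 2.83, lavender spikes 2.46, shallow corollas 1.6, bramble flowers 1.18. Include each in turn until the next type's E/h falls below the running intake rate.
Rate on top 1: 0.4231. deep corollas: 2.83 > 0.4231 → include.
Rate on top 2: 0.662. lavender spikes: 2.46 > 0.662 → include.
Rate on top 3: 1.327. shallow corollas: 1.6 > 1.327 → include.
Rate on top 4: 1.461. bramble flowers: 1.18 < 1.461 → exclude; stop.
Optimal diet: clover heads, deep corollas, lavender spikes, shallow corollas — 4 of 5 types.

4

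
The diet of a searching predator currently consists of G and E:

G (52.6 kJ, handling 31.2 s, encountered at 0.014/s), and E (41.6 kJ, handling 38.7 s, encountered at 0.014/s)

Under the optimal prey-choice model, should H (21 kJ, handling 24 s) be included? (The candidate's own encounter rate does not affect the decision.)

Yes

On G and E alone, R = ΣλE/(1+Σλh) = 1.319/1.979 = 0.6665 kJ/s.
H: E/h = 21/24 = 0.875 kJ/s.
0.875 > 0.6665, so adding H raises the average — include it.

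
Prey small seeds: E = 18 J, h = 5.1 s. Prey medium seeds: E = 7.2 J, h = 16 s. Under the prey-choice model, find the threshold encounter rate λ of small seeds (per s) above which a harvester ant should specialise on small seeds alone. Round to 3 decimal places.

0.029 per s

The zero-one rule: include medium seeds iff E₂/h₂ > λE₁/(1+λh₁). Equality gives the switch point.
λE₁h₂ = E₂ + λE₂h₁ ⇒ λ = E₂/(E₁h₂ − E₂h₁) = 7.2/(288 − 36.72) = 0.02865 per s.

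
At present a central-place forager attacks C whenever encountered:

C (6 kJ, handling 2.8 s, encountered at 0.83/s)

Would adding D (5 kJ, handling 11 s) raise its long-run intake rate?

On C alone, R = ΣλE/(1+Σλh) = 4.98/3.324 = 1.498 kJ/s.
Profitability of D: 5/11 = 0.4545 kJ/s.
Since 0.4545 < R, time spent handling D is better spent searching.

No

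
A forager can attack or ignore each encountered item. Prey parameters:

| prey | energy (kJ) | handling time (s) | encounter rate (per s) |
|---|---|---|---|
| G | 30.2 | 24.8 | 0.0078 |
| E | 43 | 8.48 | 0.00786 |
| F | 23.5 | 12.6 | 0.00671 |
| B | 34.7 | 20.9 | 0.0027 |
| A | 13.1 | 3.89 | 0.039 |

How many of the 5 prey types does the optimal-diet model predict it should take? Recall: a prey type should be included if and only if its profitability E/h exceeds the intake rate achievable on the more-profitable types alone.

E/h in descending order: E 5.07, A 3.37, F 1.87, B 1.66, G 1.22 kJ/s. The optimal diet is the largest prefix of this list for which every included type satisfies E_i/h_i > R on the types above it.
Rate on top 1: 0.3169. A: 3.37 > 0.3169 → include.
Rate on top 2: 0.6967. F: 1.87 > 0.6967 → include.
Rate on top 3: 0.7726. B: 1.66 > 0.7726 → include.
Rate on top 4: 0.8094. G: 1.22 > 0.8094 → include.
Optimal diet: E, A, F, B, G — 5 of 5 types.

5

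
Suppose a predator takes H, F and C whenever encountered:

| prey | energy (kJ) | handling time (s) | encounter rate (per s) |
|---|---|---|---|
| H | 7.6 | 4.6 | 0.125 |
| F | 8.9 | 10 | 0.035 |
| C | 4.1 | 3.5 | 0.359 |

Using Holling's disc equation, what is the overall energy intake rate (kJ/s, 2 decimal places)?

0.86 kJ/s

Energy encountered per unit search time: 0.125×7.6 + 0.035×8.9 + 0.359×4.1 = 2.733 kJ/s.
Handling time per unit search time: 0.125×4.6 + 0.035×10 + 0.359×3.5 = 2.181.
Rate = 2.733/(1 + 2.181) = 0.8592 kJ/s.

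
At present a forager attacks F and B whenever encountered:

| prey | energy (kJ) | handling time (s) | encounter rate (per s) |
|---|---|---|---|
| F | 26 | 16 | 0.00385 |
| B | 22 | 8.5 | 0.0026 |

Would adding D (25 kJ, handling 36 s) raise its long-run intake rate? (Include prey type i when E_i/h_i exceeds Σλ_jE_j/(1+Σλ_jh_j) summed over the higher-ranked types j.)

Yes

Current rate: (0.00385×26 + 0.0026×22)/(1 + 0.00385×16 + 0.0026×8.5) = 0.1452 kJ/s.
Profitability of D: 25/36 = 0.6944 kJ/s.
0.6944 > 0.1452, so adding D raises the average — include it.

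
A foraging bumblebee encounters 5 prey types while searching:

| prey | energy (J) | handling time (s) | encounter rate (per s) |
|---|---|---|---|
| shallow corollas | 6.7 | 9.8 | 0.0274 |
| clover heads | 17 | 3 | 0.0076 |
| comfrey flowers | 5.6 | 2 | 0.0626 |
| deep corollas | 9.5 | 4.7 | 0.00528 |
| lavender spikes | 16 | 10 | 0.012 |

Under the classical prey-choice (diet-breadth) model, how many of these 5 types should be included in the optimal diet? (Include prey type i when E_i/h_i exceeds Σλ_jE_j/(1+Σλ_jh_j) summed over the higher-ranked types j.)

5

Profitabilities (E/h, J/s): clover heads 5.67, comfrey flowers 2.8, deep corollas 2.02, lavender spikes 1.6, shallow corollas 0.684. Add prey in this order while the next type's profitability exceeds the intake rate on those already taken.
Rate on top 1: 0.1263. comfrey flowers: 2.8 > 0.1263 → include.
Rate on top 2: 0.4179. deep corollas: 2.02 > 0.4179 → include.
Rate on top 3: 0.4518. lavender spikes: 1.6 > 0.4518 → include.
Rate on top 4: 0.5584. shallow corollas: 0.684 > 0.5584 → include.
Optimal diet: clover heads, comfrey flowers, deep corollas, lavender spikes, shallow corollas — 5 of 5 types.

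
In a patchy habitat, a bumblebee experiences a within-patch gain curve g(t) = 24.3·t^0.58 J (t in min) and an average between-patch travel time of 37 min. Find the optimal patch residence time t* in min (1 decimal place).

51.1 min

Maximise g(t)/(T+t): set derivative to zero → g'(t)(T+t) = g(t).
g'(t) = 0.58·24.3·t^-0.42. Setting 0.58·24.3·t^-0.42 = 24.3·t^0.58/(37+t) gives 0.58(37+t) = t, so 0.42·t = 0.58×37.
t* = 0.58×37/0.42 = 51.1 min.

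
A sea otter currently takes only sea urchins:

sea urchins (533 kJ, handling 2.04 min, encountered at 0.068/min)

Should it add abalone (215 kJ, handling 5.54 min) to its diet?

On sea urchins alone, R = ΣλE/(1+Σλh) = 36.24/1.139 = 31.83 kJ/min.
abalone: E/h = 215/5.54 = 38.81 kJ/min.
Since 38.81 > R, including abalone increases the long-run rate.

Yes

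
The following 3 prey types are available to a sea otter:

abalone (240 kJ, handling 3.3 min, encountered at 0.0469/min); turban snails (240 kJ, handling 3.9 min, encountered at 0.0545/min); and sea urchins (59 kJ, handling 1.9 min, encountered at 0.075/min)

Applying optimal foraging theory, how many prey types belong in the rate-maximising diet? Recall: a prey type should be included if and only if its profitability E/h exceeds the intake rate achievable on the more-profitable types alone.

3

Profitabilities (E/h, kJ/min): abalone 72.7, turban snails 61.5, sea urchins 31.1. Add prey in this order while the next type's profitability exceeds the intake rate on those already taken.
Rate on top 1: 9.747. turban snails: 61.5 > 9.747 → include.
Rate on top 2: 17.8. sea urchins: 31.1 > 17.8 → include.
Optimal diet: abalone, turban snails, sea urchins — 3 of 3 types.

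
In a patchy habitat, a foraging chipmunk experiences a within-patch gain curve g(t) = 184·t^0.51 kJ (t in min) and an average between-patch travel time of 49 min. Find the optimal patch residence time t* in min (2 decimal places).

51.00 min

By the marginal value theorem, leave when the instantaneous gain rate g'(t) equals the habitat-wide average g(t)/(T + t).
g'(t) = 0.51·184·t^-0.49. Setting 0.51·184·t^-0.49 = 184·t^0.51/(49+t) gives 0.51(49+t) = t, so 0.49·t = 0.51×49.
t* = 0.51×49/0.49 = 51 min.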